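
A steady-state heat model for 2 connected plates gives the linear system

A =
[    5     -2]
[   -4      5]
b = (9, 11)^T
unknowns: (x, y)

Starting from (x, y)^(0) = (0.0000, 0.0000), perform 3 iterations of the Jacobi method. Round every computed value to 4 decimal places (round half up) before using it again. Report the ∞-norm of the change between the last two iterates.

0.7040

Iteration 1:
  x = (9 - (-2)·0.0000) / (5) = 1.8000
  y = (11 - (-4)·0.0000) / (5) = 2.2000
Iteration 2:
  x = (9 - (-2)·2.2000) / (5) = 2.6800
  y = (11 - (-4)·1.8000) / (5) = 3.6400
Iteration 3:
  x = (9 - (-2)·3.6400) / (5) = 3.2560
  y = (11 - (-4)·2.6800) / (5) = 4.3440
Change: (0.5760, 0.7040) → max |·| = 0.7040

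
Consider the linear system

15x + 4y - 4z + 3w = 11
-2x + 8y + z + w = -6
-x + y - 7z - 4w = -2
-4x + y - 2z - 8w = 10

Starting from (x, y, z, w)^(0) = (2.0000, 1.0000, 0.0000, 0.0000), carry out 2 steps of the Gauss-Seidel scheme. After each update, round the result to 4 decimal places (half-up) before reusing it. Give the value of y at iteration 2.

-0.2529

Iteration 1:
  x = (11 - (4)·1.0000 - (-4)·0.0000 - (3)·0.0000) / (15) = 0.4667
  y = (-6 - (-2)·0.4667 - (1)·0.0000 - (1)·0.0000) / (8) = -0.6333
  z = (-2 - (-1)·0.4667 - (1)·-0.6333 - (-4)·0.0000) / (-7) = 0.1286
  w = (10 - (-4)·0.4667 - (1)·-0.6333 - (-2)·0.1286) / (-8) = -1.5947
Iteration 2:
  x = (11 - (4)·-0.6333 - (-4)·0.1286 - (3)·-1.5947) / (15) = 1.2554
  y = (-6 - (-2)·1.2554 - (1)·0.1286 - (1)·-1.5947) / (8) = -0.2529
  z = (-2 - (-1)·1.2554 - (1)·-0.2529 - (-4)·-1.5947) / (-7) = 0.9815
  w = (10 - (-4)·1.2554 - (1)·-0.2529 - (-2)·0.9815) / (-8) = -2.1547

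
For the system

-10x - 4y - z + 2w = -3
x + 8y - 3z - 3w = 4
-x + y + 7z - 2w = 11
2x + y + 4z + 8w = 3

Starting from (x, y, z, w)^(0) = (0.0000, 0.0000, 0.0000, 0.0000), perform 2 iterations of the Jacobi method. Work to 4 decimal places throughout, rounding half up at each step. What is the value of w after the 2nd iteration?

-0.5482

Iteration 1:
  x = (-3 - (-4)·0.0000 - (-1)·0.0000 - (2)·0.0000) / (-10) = 0.3000
  y = (4 - (1)·0.0000 - (-3)·0.0000 - (-3)·0.0000) / (8) = 0.5000
  z = (11 - (-1)·0.0000 - (1)·0.0000 - (-2)·0.0000) / (7) = 1.5714
  w = (3 - (2)·0.0000 - (1)·0.0000 - (4)·0.0000) / (8) = 0.3750
Iteration 2:
  x = (-3 - (-4)·0.5000 - (-1)·1.5714 - (2)·0.3750) / (-10) = 0.0179
  y = (4 - (1)·0.3000 - (-3)·1.5714 - (-3)·0.3750) / (8) = 1.1924
  z = (11 - (-1)·0.3000 - (1)·0.5000 - (-2)·0.3750) / (7) = 1.6500
  w = (3 - (2)·0.3000 - (1)·0.5000 - (4)·1.5714) / (8) = -0.5482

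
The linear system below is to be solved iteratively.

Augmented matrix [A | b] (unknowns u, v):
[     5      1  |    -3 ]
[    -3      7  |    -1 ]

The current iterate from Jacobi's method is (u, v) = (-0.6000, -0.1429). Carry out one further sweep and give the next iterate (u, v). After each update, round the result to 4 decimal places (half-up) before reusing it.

One sweep:
  u = (-3 - (1)·-0.1429) / (5) = -0.5714
  v = (-1 - (-3)·-0.6000) / (7) = -0.4000

(-0.5714, -0.4000)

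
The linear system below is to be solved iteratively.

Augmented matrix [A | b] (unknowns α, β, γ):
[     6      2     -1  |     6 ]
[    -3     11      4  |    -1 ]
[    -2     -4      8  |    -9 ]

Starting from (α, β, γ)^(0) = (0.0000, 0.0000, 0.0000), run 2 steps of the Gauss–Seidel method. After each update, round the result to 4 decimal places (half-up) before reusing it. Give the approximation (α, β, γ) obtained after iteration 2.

(0.8087, 0.4148, -0.7154)

Iteration 1:
  α = (6 - (2)·0.0000 - (-1)·0.0000) / (6) = 1.0000
  β = (-1 - (-3)·1.0000 - (4)·0.0000) / (11) = 0.1818
  γ = (-9 - (-2)·1.0000 - (-4)·0.1818) / (8) = -0.7841
Iteration 2:
  α = (6 - (2)·0.1818 - (-1)·-0.7841) / (6) = 0.8087
  β = (-1 - (-3)·0.8087 - (4)·-0.7841) / (11) = 0.4148
  γ = (-9 - (-2)·0.8087 - (-4)·0.4148) / (8) = -0.7154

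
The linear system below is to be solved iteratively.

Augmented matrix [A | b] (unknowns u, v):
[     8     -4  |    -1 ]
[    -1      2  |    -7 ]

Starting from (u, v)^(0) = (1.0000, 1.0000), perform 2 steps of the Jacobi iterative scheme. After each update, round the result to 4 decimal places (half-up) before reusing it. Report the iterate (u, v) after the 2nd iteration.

Iteration 1:
  u = (-1 - (-4)·1.0000) / (8) = 0.3750
  v = (-7 - (-1)·1.0000) / (2) = -3.0000
Iteration 2:
  u = (-1 - (-4)·-3.0000) / (8) = -1.6250
  v = (-7 - (-1)·0.3750) / (2) = -3.3125

(-1.6250, -3.3125)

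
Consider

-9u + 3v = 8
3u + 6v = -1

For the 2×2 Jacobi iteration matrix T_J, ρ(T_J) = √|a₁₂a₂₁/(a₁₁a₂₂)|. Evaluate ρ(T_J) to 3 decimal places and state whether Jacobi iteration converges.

0.408

a₁₂a₂₁/(a₁₁a₂₂) = (3)·(3) / ((-9)·(6)) = -0.166667
ρ = √|-0.166667| = √0.166667 = 0.408
ρ < 1, so Jacobi converges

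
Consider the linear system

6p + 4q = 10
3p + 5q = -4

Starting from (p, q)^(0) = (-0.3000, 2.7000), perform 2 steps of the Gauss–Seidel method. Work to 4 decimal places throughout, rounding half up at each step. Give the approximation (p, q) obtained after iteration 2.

Iteration 1:
  p = (10 - (4)·2.7000) / (6) = -0.1333
  q = (-4 - (3)·-0.1333) / (5) = -0.7200
Iteration 2:
  p = (10 - (4)·-0.7200) / (6) = 2.1467
  q = (-4 - (3)·2.1467) / (5) = -2.0880

(2.1467, -2.0880)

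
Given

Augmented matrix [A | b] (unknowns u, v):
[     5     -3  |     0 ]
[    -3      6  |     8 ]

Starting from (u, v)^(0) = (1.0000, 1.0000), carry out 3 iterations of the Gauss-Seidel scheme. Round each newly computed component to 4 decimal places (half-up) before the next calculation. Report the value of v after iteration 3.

1.8803

Iteration 1:
  u = (0 - (-3)·1.0000) / (5) = 0.6000
  v = (8 - (-3)·0.6000) / (6) = 1.6333
Iteration 2:
  u = (0 - (-3)·1.6333) / (5) = 0.9800
  v = (8 - (-3)·0.9800) / (6) = 1.8233
Iteration 3:
  u = (0 - (-3)·1.8233) / (5) = 1.0940
  v = (8 - (-3)·1.0940) / (6) = 1.8803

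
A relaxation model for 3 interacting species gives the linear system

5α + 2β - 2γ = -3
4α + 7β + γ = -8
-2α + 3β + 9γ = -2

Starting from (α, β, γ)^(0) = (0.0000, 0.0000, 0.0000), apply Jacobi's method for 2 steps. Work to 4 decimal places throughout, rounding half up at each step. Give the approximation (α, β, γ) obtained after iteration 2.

Iteration 1:
  α = (-3 - (2)·0.0000 - (-2)·0.0000) / (5) = -0.6000
  β = (-8 - (4)·0.0000 - (1)·0.0000) / (7) = -1.1429
  γ = (-2 - (-2)·0.0000 - (3)·0.0000) / (9) = -0.2222
Iteration 2:
  α = (-3 - (2)·-1.1429 - (-2)·-0.2222) / (5) = -0.2317
  β = (-8 - (4)·-0.6000 - (1)·-0.2222) / (7) = -0.7683
  γ = (-2 - (-2)·-0.6000 - (3)·-1.1429) / (9) = 0.0254

(-0.2317, -0.7683, 0.0254)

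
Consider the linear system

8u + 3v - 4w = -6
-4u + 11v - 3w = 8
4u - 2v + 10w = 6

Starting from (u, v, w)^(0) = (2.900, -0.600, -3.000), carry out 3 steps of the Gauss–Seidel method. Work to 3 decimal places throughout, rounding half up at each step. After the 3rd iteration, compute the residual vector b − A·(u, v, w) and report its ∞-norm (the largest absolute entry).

Iteration 1:
  u = (-6 - (3)·-0.600 - (-4)·-3.000) / (8) = -2.025
  v = (8 - (-4)·-2.025 - (-3)·-3.000) / (11) = -0.827
  w = (6 - (4)·-2.025 - (-2)·-0.827) / (10) = 1.245
Iteration 2:
  u = (-6 - (3)·-0.827 - (-4)·1.245) / (8) = 0.183
  v = (8 - (-4)·0.183 - (-3)·1.245) / (11) = 1.133
  w = (6 - (4)·0.183 - (-2)·1.133) / (10) = 0.753
Iteration 3:
  u = (-6 - (3)·1.133 - (-4)·0.753) / (8) = -0.798
  v = (8 - (-4)·-0.798 - (-3)·0.753) / (11) = 0.642
  w = (6 - (4)·-0.798 - (-2)·0.642) / (10) = 1.048
Residual b − A·x = (2.650, 0.890, -0.004); ∞-norm = 2.650

2.650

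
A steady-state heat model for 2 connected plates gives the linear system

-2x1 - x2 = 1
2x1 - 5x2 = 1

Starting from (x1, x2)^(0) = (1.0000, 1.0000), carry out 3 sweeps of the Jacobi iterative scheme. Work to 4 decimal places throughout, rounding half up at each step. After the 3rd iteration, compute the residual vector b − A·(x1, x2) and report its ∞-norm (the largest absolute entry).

Iteration 1:
  x1 = (1 - (-1)·1.0000) / (-2) = -1.0000
  x2 = (1 - (2)·1.0000) / (-5) = 0.2000
Iteration 2:
  x1 = (1 - (-1)·0.2000) / (-2) = -0.6000
  x2 = (1 - (2)·-1.0000) / (-5) = -0.6000
Iteration 3:
  x1 = (1 - (-1)·-0.6000) / (-2) = -0.2000
  x2 = (1 - (2)·-0.6000) / (-5) = -0.4400
Residual b − A·x = (0.1600, -0.8000); ∞-norm = 0.8000

0.8000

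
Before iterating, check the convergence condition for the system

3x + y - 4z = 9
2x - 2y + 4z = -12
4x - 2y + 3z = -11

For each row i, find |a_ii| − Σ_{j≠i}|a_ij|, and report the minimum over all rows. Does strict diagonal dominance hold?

-4

row 1: |3| − (1+4) = -2
row 2: |-2| − (2+4) = -4
row 3: |3| − (4+2) = -3
minimum over rows = -4 → not strictly diagonally dominant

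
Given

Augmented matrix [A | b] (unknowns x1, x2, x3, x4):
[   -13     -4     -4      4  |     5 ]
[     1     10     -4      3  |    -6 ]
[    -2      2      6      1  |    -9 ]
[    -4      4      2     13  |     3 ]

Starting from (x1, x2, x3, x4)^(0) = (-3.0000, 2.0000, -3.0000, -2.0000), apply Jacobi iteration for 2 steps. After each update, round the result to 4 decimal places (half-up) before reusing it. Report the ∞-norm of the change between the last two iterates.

Iteration 1:
  x1 = (5 - (-4)·2.0000 - (-4)·-3.0000 - (4)·-2.0000) / (-13) = -0.6923
  x2 = (-6 - (1)·-3.0000 - (-4)·-3.0000 - (3)·-2.0000) / (10) = -0.9000
  x3 = (-9 - (-2)·-3.0000 - (2)·2.0000 - (1)·-2.0000) / (6) = -2.8333
  x4 = (3 - (-4)·-3.0000 - (4)·2.0000 - (2)·-3.0000) / (13) = -0.8462
Iteration 2:
  x1 = (5 - (-4)·-0.9000 - (-4)·-2.8333 - (4)·-0.8462) / (-13) = 0.5037
  x2 = (-6 - (1)·-0.6923 - (-4)·-2.8333 - (3)·-0.8462) / (10) = -1.4102
  x3 = (-9 - (-2)·-0.6923 - (2)·-0.9000 - (1)·-0.8462) / (6) = -1.2897
  x4 = (3 - (-4)·-0.6923 - (4)·-0.9000 - (2)·-2.8333) / (13) = 0.7306
Change: (1.1960, -0.5102, 1.5436, 1.5768) → max |·| = 1.5768

1.5768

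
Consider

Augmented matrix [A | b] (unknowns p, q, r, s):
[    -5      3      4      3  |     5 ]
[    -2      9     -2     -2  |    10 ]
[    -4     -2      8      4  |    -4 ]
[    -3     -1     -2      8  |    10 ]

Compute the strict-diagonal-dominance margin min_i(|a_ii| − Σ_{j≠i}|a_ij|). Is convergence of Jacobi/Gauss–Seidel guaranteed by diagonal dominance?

-5

row 1: |-5| − (3+4+3) = -5
row 2: |9| − (2+2+2) = 3
row 3: |8| − (4+2+4) = -2
row 4: |8| − (3+1+2) = 2
minimum over rows = -5 → not strictly diagonally dominant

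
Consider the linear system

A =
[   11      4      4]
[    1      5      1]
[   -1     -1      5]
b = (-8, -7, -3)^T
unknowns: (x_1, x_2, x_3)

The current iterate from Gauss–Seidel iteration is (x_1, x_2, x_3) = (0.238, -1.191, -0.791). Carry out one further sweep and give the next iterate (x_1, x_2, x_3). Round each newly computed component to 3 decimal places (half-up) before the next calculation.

One sweep:
  x_1 = (-8 - (4)·-1.191 - (4)·-0.791) / (11) = -0.007
  x_2 = (-7 - (1)·-0.007 - (1)·-0.791) / (5) = -1.240
  x_3 = (-3 - (-1)·-0.007 - (-1)·-1.240) / (5) = -0.849

(-0.007, -1.240, -0.849)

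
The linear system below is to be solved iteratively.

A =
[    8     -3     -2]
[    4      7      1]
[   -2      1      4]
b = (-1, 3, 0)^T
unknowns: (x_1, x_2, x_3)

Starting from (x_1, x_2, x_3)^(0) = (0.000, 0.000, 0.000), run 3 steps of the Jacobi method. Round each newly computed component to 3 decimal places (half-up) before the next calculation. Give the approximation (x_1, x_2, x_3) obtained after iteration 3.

Iteration 1:
  x_1 = (-1 - (-3)·0.000 - (-2)·0.000) / (8) = -0.125
  x_2 = (3 - (4)·0.000 - (1)·0.000) / (7) = 0.429
  x_3 = (0 - (-2)·0.000 - (1)·0.000) / (4) = 0.000
Iteration 2:
  x_1 = (-1 - (-3)·0.429 - (-2)·0.000) / (8) = 0.036
  x_2 = (3 - (4)·-0.125 - (1)·0.000) / (7) = 0.500
  x_3 = (0 - (-2)·-0.125 - (1)·0.429) / (4) = -0.170
Iteration 3:
  x_1 = (-1 - (-3)·0.500 - (-2)·-0.170) / (8) = 0.020
  x_2 = (3 - (4)·0.036 - (1)·-0.170) / (7) = 0.432
  x_3 = (0 - (-2)·0.036 - (1)·0.500) / (4) = -0.107

(0.020, 0.432, -0.107)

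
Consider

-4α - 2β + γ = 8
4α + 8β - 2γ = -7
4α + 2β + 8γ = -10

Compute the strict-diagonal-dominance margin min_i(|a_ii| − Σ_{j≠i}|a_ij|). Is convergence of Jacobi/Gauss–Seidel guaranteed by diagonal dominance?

1

row 1: |-4| − (2+1) = 1
row 2: |8| − (4+2) = 2
row 3: |8| − (4+2) = 2
minimum over rows = 1 → strictly diagonally dominant (convergence guaranteed)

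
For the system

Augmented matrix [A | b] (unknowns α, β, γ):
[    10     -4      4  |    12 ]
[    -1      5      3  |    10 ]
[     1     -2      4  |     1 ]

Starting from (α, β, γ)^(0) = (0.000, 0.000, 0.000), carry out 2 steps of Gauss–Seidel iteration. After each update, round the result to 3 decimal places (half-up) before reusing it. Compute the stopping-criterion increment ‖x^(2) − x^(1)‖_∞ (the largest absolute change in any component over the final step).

0.548

Iteration 1:
  α = (12 - (-4)·0.000 - (4)·0.000) / (10) = 1.200
  β = (10 - (-1)·1.200 - (3)·0.000) / (5) = 2.240
  γ = (1 - (1)·1.200 - (-2)·2.240) / (4) = 1.070
Iteration 2:
  α = (12 - (-4)·2.240 - (4)·1.070) / (10) = 1.668
  β = (10 - (-1)·1.668 - (3)·1.070) / (5) = 1.692
  γ = (1 - (1)·1.668 - (-2)·1.692) / (4) = 0.679
Change: (0.468, -0.548, -0.391) → max |·| = 0.548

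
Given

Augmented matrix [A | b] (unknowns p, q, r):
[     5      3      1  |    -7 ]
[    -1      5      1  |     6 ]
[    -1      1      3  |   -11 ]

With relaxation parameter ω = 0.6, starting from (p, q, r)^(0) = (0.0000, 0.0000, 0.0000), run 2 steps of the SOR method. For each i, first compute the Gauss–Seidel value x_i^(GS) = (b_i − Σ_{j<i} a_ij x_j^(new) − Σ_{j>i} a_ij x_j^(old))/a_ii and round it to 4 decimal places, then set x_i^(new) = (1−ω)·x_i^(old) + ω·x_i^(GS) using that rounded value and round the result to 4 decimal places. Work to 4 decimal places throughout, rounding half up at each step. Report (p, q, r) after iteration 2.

Iteration 1:
  p: GS value = (-7 - (3)·0.0000 - (1)·0.0000) / (5) = -1.4000;  p ← (1−ω)·0.0000 + ω·-1.4000 = -0.8400
  q: GS value = (6 - (-1)·-0.8400 - (1)·0.0000) / (5) = 1.0320;  q ← (1−ω)·0.0000 + ω·1.0320 = 0.6192
  r: GS value = (-11 - (-1)·-0.8400 - (1)·0.6192) / (3) = -4.1531;  r ← (1−ω)·0.0000 + ω·-4.1531 = -2.4919
Iteration 2:
  p: GS value = (-7 - (3)·0.6192 - (1)·-2.4919) / (5) = -1.2731;  p ← (1−ω)·-0.8400 + ω·-1.2731 = -1.0999
  q: GS value = (6 - (-1)·-1.0999 - (1)·-2.4919) / (5) = 1.4784;  q ← (1−ω)·0.6192 + ω·1.4784 = 1.1347
  r: GS value = (-11 - (-1)·-1.0999 - (1)·1.1347) / (3) = -4.4115;  r ← (1−ω)·-2.4919 + ω·-4.4115 = -3.6437

(-1.0999, 1.1347, -3.6437)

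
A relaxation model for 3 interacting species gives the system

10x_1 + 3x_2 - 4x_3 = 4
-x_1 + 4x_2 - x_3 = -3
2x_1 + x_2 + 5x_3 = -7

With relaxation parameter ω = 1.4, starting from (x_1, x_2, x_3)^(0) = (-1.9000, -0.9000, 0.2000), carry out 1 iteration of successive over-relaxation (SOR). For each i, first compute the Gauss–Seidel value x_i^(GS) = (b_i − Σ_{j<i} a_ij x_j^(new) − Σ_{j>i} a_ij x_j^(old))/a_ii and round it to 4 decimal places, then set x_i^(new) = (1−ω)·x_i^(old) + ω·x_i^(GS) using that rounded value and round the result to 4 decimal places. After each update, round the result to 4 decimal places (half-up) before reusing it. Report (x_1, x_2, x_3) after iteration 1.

(1.8100, 0.0135, -3.0574)

Iteration 1:
  x_1: GS value = (4 - (3)·-0.9000 - (-4)·0.2000) / (10) = 0.7500;  x_1 ← (1−ω)·-1.9000 + ω·0.7500 = 1.8100
  x_2: GS value = (-3 - (-1)·1.8100 - (-1)·0.2000) / (4) = -0.2475;  x_2 ← (1−ω)·-0.9000 + ω·-0.2475 = 0.0135
  x_3: GS value = (-7 - (2)·1.8100 - (1)·0.0135) / (5) = -2.1267;  x_3 ← (1−ω)·0.2000 + ω·-2.1267 = -3.0574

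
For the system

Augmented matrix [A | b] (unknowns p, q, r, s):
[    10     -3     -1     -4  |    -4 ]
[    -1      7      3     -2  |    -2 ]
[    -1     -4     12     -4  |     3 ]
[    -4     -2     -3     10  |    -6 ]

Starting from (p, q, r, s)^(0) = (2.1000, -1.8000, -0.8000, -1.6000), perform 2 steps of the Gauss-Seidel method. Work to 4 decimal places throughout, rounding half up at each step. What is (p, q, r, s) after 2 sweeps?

(-1.2872, -0.6498, -0.6011, -1.4252)

Iteration 1:
  p = (-4 - (-3)·-1.8000 - (-1)·-0.8000 - (-4)·-1.6000) / (10) = -1.6600
  q = (-2 - (-1)·-1.6600 - (3)·-0.8000 - (-2)·-1.6000) / (7) = -0.6371
  r = (3 - (-1)·-1.6600 - (-4)·-0.6371 - (-4)·-1.6000) / (12) = -0.6340
  s = (-6 - (-4)·-1.6600 - (-2)·-0.6371 - (-3)·-0.6340) / (10) = -1.5816
Iteration 2:
  p = (-4 - (-3)·-0.6371 - (-1)·-0.6340 - (-4)·-1.5816) / (10) = -1.2872
  q = (-2 - (-1)·-1.2872 - (3)·-0.6340 - (-2)·-1.5816) / (7) = -0.6498
  r = (3 - (-1)·-1.2872 - (-4)·-0.6498 - (-4)·-1.5816) / (12) = -0.6011
  s = (-6 - (-4)·-1.2872 - (-2)·-0.6498 - (-3)·-0.6011) / (10) = -1.4252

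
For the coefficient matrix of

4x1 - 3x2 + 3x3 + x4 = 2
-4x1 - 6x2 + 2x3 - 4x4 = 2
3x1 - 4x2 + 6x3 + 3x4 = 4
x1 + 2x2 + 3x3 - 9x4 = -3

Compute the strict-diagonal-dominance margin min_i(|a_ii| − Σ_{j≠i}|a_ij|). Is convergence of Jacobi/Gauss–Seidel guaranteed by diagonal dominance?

-4

row 1: |4| − (3+3+1) = -3
row 2: |-6| − (4+2+4) = -4
row 3: |6| − (3+4+3) = -4
row 4: |-9| − (1+2+3) = 3
minimum over rows = -4 → not strictly diagonally dominant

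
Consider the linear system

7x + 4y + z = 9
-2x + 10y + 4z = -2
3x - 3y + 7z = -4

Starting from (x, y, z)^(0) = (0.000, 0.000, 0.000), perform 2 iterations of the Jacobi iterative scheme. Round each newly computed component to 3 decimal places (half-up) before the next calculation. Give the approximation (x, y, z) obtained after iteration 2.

(1.482, 0.286, -1.208)

Iteration 1:
  x = (9 - (4)·0.000 - (1)·0.000) / (7) = 1.286
  y = (-2 - (-2)·0.000 - (4)·0.000) / (10) = -0.200
  z = (-4 - (3)·0.000 - (-3)·0.000) / (7) = -0.571
Iteration 2:
  x = (9 - (4)·-0.200 - (1)·-0.571) / (7) = 1.482
  y = (-2 - (-2)·1.286 - (4)·-0.571) / (10) = 0.286
  z = (-4 - (3)·1.286 - (-3)·-0.200) / (7) = -1.208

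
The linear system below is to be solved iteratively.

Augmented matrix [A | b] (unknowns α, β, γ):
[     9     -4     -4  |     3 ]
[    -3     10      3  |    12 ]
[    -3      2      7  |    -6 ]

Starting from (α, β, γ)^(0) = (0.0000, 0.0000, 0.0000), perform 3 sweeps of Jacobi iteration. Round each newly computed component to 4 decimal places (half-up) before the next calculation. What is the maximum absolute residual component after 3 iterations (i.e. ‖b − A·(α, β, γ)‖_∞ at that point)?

Iteration 1:
  α = (3 - (-4)·0.0000 - (-4)·0.0000) / (9) = 0.3333
  β = (12 - (-3)·0.0000 - (3)·0.0000) / (10) = 1.2000
  γ = (-6 - (-3)·0.0000 - (2)·0.0000) / (7) = -0.8571
Iteration 2:
  α = (3 - (-4)·1.2000 - (-4)·-0.8571) / (9) = 0.4857
  β = (12 - (-3)·0.3333 - (3)·-0.8571) / (10) = 1.5571
  γ = (-6 - (-3)·0.3333 - (2)·1.2000) / (7) = -1.0572
Iteration 3:
  α = (3 - (-4)·1.5571 - (-4)·-1.0572) / (9) = 0.5555
  β = (12 - (-3)·0.4857 - (3)·-1.0572) / (10) = 1.6629
  γ = (-6 - (-3)·0.4857 - (2)·1.5571) / (7) = -1.0939
Residual b − A·x = (0.2765, 0.3192, -0.0020); ∞-norm = 0.3192

0.3192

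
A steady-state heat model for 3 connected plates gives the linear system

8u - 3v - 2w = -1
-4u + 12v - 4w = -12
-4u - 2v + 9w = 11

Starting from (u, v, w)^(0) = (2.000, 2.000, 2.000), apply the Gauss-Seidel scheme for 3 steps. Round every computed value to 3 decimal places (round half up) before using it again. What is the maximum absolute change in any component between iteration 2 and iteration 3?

0.243

Iteration 1:
  u = (-1 - (-3)·2.000 - (-2)·2.000) / (8) = 1.125
  v = (-12 - (-4)·1.125 - (-4)·2.000) / (12) = 0.042
  w = (11 - (-4)·1.125 - (-2)·0.042) / (9) = 1.732
Iteration 2:
  u = (-1 - (-3)·0.042 - (-2)·1.732) / (8) = 0.324
  v = (-12 - (-4)·0.324 - (-4)·1.732) / (12) = -0.315
  w = (11 - (-4)·0.324 - (-2)·-0.315) / (9) = 1.296
Iteration 3:
  u = (-1 - (-3)·-0.315 - (-2)·1.296) / (8) = 0.081
  v = (-12 - (-4)·0.081 - (-4)·1.296) / (12) = -0.541
  w = (11 - (-4)·0.081 - (-2)·-0.541) / (9) = 1.138
Change: (-0.243, -0.226, -0.158) → max |·| = 0.243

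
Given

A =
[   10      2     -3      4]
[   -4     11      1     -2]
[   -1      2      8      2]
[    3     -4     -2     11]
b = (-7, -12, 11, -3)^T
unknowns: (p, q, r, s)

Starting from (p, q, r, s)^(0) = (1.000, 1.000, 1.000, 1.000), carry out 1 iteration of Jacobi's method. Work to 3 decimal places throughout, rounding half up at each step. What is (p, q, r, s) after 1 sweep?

(-1.000, -0.636, 1.000, 0.000)

Iteration 1:
  p = (-7 - (2)·1.000 - (-3)·1.000 - (4)·1.000) / (10) = -1.000
  q = (-12 - (-4)·1.000 - (1)·1.000 - (-2)·1.000) / (11) = -0.636
  r = (11 - (-1)·1.000 - (2)·1.000 - (2)·1.000) / (8) = 1.000
  s = (-3 - (3)·1.000 - (-4)·1.000 - (-2)·1.000) / (11) = 0.000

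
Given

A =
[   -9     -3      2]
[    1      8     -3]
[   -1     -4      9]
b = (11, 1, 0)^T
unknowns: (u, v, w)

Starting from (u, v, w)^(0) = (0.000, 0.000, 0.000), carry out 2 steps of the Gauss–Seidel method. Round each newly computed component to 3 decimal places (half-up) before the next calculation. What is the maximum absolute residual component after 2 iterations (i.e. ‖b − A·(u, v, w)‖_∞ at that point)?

Iteration 1:
  u = (11 - (-3)·0.000 - (2)·0.000) / (-9) = -1.222
  v = (1 - (1)·-1.222 - (-3)·0.000) / (8) = 0.278
  w = (0 - (-1)·-1.222 - (-4)·0.278) / (9) = -0.012
Iteration 2:
  u = (11 - (-3)·0.278 - (2)·-0.012) / (-9) = -1.318
  v = (1 - (1)·-1.318 - (-3)·-0.012) / (8) = 0.285
  w = (0 - (-1)·-1.318 - (-4)·0.285) / (9) = -0.020
Residual b − A·x = (0.033, -0.022, 0.002); ∞-norm = 0.033

0.033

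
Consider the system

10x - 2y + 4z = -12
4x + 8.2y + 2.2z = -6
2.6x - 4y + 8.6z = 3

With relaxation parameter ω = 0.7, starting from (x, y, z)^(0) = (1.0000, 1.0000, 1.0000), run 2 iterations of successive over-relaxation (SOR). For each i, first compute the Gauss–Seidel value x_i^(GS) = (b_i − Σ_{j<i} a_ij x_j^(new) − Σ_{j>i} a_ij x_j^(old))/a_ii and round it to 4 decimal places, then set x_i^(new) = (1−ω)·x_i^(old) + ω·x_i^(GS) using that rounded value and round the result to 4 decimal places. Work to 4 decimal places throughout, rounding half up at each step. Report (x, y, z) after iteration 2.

(-1.2449, -0.2564, 0.6142)

Iteration 1:
  x: GS value = (-12 - (-2)·1.0000 - (4)·1.0000) / (10) = -1.4000;  x ← (1−ω)·1.0000 + ω·-1.4000 = -0.6800
  y: GS value = (-6 - (4)·-0.6800 - (2.2)·1.0000) / (8.2) = -0.6683;  y ← (1−ω)·1.0000 + ω·-0.6683 = -0.1678
  z: GS value = (3 - (2.6)·-0.6800 - (-4)·-0.1678) / (8.6) = 0.4764;  z ← (1−ω)·1.0000 + ω·0.4764 = 0.6335
Iteration 2:
  x: GS value = (-12 - (-2)·-0.1678 - (4)·0.6335) / (10) = -1.4870;  x ← (1−ω)·-0.6800 + ω·-1.4870 = -1.2449
  y: GS value = (-6 - (4)·-1.2449 - (2.2)·0.6335) / (8.2) = -0.2944;  y ← (1−ω)·-0.1678 + ω·-0.2944 = -0.2564
  z: GS value = (3 - (2.6)·-1.2449 - (-4)·-0.2564) / (8.6) = 0.6059;  z ← (1−ω)·0.6335 + ω·0.6059 = 0.6142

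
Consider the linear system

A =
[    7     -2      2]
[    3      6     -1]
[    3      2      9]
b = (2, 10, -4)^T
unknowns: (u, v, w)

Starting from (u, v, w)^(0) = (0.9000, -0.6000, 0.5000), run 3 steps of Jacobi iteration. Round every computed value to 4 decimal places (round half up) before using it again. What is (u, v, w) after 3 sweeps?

(0.9437, 1.1302, -1.0726)

Iteration 1:
  u = (2 - (-2)·-0.6000 - (2)·0.5000) / (7) = -0.0286
  v = (10 - (3)·0.9000 - (-1)·0.5000) / (6) = 1.3000
  w = (-4 - (3)·0.9000 - (2)·-0.6000) / (9) = -0.6111
Iteration 2:
  u = (2 - (-2)·1.3000 - (2)·-0.6111) / (7) = 0.8317
  v = (10 - (3)·-0.0286 - (-1)·-0.6111) / (6) = 1.5791
  w = (-4 - (3)·-0.0286 - (2)·1.3000) / (9) = -0.7238
Iteration 3:
  u = (2 - (-2)·1.5791 - (2)·-0.7238) / (7) = 0.9437
  v = (10 - (3)·0.8317 - (-1)·-0.7238) / (6) = 1.1302
  w = (-4 - (3)·0.8317 - (2)·1.5791) / (9) = -1.0726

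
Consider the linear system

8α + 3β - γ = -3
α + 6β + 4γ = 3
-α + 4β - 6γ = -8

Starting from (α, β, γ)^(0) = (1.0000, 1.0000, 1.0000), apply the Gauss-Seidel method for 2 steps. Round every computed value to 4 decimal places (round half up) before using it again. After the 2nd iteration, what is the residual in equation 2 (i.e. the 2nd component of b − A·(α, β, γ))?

Iteration 1:
  α = (-3 - (3)·1.0000 - (-1)·1.0000) / (8) = -0.6250
  β = (3 - (1)·-0.6250 - (4)·1.0000) / (6) = -0.0625
  γ = (-8 - (-1)·-0.6250 - (4)·-0.0625) / (-6) = 1.3958
Iteration 2:
  α = (-3 - (3)·-0.0625 - (-1)·1.3958) / (8) = -0.1771
  β = (3 - (1)·-0.1771 - (4)·1.3958) / (6) = -0.4010
  γ = (-8 - (-1)·-0.1771 - (4)·-0.4010) / (-6) = 1.0955
Residual b − A·x = (0.7153, 1.2011, -0.0001)

1.2011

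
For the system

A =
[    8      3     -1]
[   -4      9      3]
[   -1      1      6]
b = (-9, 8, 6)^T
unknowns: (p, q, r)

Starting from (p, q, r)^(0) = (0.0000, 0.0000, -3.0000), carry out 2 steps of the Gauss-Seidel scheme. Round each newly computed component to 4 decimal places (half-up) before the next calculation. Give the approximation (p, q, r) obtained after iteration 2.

(-1.5150, 0.0335, 0.7419)

Iteration 1:
  p = (-9 - (3)·0.0000 - (-1)·-3.0000) / (8) = -1.5000
  q = (8 - (-4)·-1.5000 - (3)·-3.0000) / (9) = 1.2222
  r = (6 - (-1)·-1.5000 - (1)·1.2222) / (6) = 0.5463
Iteration 2:
  p = (-9 - (3)·1.2222 - (-1)·0.5463) / (8) = -1.5150
  q = (8 - (-4)·-1.5150 - (3)·0.5463) / (9) = 0.0335
  r = (6 - (-1)·-1.5150 - (1)·0.0335) / (6) = 0.7419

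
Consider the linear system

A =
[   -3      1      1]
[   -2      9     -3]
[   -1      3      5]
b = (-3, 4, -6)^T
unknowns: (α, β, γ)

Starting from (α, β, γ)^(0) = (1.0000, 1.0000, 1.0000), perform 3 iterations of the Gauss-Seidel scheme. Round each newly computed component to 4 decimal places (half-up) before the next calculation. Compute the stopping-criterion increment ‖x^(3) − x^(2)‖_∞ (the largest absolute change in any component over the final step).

0.1909

Iteration 1:
  α = (-3 - (1)·1.0000 - (1)·1.0000) / (-3) = 1.6667
  β = (4 - (-2)·1.6667 - (-3)·1.0000) / (9) = 1.1482
  γ = (-6 - (-1)·1.6667 - (3)·1.1482) / (5) = -1.5556
Iteration 2:
  α = (-3 - (1)·1.1482 - (1)·-1.5556) / (-3) = 0.8642
  β = (4 - (-2)·0.8642 - (-3)·-1.5556) / (9) = 0.1180
  γ = (-6 - (-1)·0.8642 - (3)·0.1180) / (5) = -1.0980
Iteration 3:
  α = (-3 - (1)·0.1180 - (1)·-1.0980) / (-3) = 0.6733
  β = (4 - (-2)·0.6733 - (-3)·-1.0980) / (9) = 0.2281
  γ = (-6 - (-1)·0.6733 - (3)·0.2281) / (5) = -1.2022
Change: (-0.1909, 0.1101, -0.1042) → max |·| = 0.1909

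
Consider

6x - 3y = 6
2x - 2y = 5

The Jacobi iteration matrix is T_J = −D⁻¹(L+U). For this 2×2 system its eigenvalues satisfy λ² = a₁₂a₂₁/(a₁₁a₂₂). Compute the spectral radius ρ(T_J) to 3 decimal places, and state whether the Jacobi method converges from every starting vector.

0.707

a₁₂a₂₁/(a₁₁a₂₂) = (-3)·(2) / ((6)·(-2)) = 0.500000
ρ = √|0.500000| = √0.500000 = 0.707
ρ < 1, so Jacobi converges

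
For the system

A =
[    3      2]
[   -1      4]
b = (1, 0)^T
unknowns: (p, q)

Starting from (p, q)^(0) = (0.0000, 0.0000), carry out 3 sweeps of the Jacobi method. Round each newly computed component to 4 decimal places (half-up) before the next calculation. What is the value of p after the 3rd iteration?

Iteration 1:
  p = (1 - (2)·0.0000) / (3) = 0.3333
  q = (0 - (-1)·0.0000) / (4) = 0.0000
Iteration 2:
  p = (1 - (2)·0.0000) / (3) = 0.3333
  q = (0 - (-1)·0.3333) / (4) = 0.0833
Iteration 3:
  p = (1 - (2)·0.0833) / (3) = 0.2778
  q = (0 - (-1)·0.3333) / (4) = 0.0833

0.2778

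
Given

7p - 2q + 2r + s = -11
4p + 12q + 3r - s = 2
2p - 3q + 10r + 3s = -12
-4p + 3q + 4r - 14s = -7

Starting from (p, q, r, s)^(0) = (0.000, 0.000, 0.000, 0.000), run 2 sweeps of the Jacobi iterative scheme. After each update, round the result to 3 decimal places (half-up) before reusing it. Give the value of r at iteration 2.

-0.986

Iteration 1:
  p = (-11 - (-2)·0.000 - (2)·0.000 - (1)·0.000) / (7) = -1.571
  q = (2 - (4)·0.000 - (3)·0.000 - (-1)·0.000) / (12) = 0.167
  r = (-12 - (2)·0.000 - (-3)·0.000 - (3)·0.000) / (10) = -1.200
  s = (-7 - (-4)·0.000 - (3)·0.000 - (4)·0.000) / (-14) = 0.500
Iteration 2:
  p = (-11 - (-2)·0.167 - (2)·-1.200 - (1)·0.500) / (7) = -1.252
  q = (2 - (4)·-1.571 - (3)·-1.200 - (-1)·0.500) / (12) = 1.032
  r = (-12 - (2)·-1.571 - (-3)·0.167 - (3)·0.500) / (10) = -0.986
  s = (-7 - (-4)·-1.571 - (3)·0.167 - (4)·-1.200) / (-14) = 0.642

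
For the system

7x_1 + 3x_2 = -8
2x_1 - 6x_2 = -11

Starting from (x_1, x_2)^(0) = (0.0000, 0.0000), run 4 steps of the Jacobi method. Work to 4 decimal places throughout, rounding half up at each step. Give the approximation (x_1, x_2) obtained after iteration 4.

Iteration 1:
  x_1 = (-8 - (3)·0.0000) / (7) = -1.1429
  x_2 = (-11 - (2)·0.0000) / (-6) = 1.8333
Iteration 2:
  x_1 = (-8 - (3)·1.8333) / (7) = -1.9286
  x_2 = (-11 - (2)·-1.1429) / (-6) = 1.4524
Iteration 3:
  x_1 = (-8 - (3)·1.4524) / (7) = -1.7653
  x_2 = (-11 - (2)·-1.9286) / (-6) = 1.1905
Iteration 4:
  x_1 = (-8 - (3)·1.1905) / (7) = -1.6531
  x_2 = (-11 - (2)·-1.7653) / (-6) = 1.2449

(-1.6531, 1.2449)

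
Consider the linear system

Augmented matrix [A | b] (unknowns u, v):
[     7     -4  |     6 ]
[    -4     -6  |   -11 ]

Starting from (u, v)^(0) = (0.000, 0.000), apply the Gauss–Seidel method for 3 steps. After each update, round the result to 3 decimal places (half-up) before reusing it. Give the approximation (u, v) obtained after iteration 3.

Iteration 1:
  u = (6 - (-4)·0.000) / (7) = 0.857
  v = (-11 - (-4)·0.857) / (-6) = 1.262
Iteration 2:
  u = (6 - (-4)·1.262) / (7) = 1.578
  v = (-11 - (-4)·1.578) / (-6) = 0.781
Iteration 3:
  u = (6 - (-4)·0.781) / (7) = 1.303
  v = (-11 - (-4)·1.303) / (-6) = 0.965

(1.303, 0.965)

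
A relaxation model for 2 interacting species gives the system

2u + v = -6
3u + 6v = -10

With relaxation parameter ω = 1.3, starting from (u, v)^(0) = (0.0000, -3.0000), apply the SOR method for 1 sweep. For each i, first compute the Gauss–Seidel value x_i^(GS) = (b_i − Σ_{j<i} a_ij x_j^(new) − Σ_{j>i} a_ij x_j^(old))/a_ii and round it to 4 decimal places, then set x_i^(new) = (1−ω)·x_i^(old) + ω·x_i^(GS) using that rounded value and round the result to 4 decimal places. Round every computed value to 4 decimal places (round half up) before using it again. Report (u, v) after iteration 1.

(-1.9500, 0.0008)

Iteration 1:
  u: GS value = (-6 - (1)·-3.0000) / (2) = -1.5000;  u ← (1−ω)·0.0000 + ω·-1.5000 = -1.9500
  v: GS value = (-10 - (3)·-1.9500) / (6) = -0.6917;  v ← (1−ω)·-3.0000 + ω·-0.6917 = 0.0008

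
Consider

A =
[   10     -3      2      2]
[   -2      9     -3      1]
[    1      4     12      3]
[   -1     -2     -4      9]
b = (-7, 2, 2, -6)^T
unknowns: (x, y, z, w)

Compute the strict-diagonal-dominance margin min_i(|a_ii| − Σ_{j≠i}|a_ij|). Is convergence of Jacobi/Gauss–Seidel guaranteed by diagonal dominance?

row 1: |10| − (3+2+2) = 3
row 2: |9| − (2+3+1) = 3
row 3: |12| − (1+4+3) = 4
row 4: |9| − (1+2+4) = 2
minimum over rows = 2 → strictly diagonally dominant (convergence guaranteed)

2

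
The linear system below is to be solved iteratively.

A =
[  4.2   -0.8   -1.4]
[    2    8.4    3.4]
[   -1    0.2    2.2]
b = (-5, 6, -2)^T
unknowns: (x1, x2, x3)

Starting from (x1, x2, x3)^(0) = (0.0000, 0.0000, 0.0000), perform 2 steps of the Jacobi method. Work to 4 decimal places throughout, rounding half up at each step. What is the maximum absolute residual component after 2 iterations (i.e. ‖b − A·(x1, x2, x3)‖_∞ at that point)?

2.3948

Iteration 1:
  x1 = (-5 - (-0.8)·0.0000 - (-1.4)·0.0000) / (4.2) = -1.1905
  x2 = (6 - (2)·0.0000 - (3.4)·0.0000) / (8.4) = 0.7143
  x3 = (-2 - (-1)·0.0000 - (0.2)·0.0000) / (2.2) = -0.9091
Iteration 2:
  x1 = (-5 - (-0.8)·0.7143 - (-1.4)·-0.9091) / (4.2) = -1.3575
  x2 = (6 - (2)·-1.1905 - (3.4)·-0.9091) / (8.4) = 1.3657
  x3 = (-2 - (-1)·-1.1905 - (0.2)·0.7143) / (2.2) = -1.5152
Residual b − A·x = (-0.3272, 2.3948, -0.2972); ∞-norm = 2.3948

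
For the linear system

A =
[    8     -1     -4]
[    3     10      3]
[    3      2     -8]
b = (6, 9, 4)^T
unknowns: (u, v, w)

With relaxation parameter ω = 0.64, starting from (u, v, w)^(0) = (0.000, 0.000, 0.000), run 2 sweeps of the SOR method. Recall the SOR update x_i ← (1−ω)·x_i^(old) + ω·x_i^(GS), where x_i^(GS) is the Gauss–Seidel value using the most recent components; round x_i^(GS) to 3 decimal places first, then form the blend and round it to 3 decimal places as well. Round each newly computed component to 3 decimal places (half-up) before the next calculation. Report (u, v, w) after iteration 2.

(0.651, 0.650, -0.105)

Iteration 1:
  u: GS value = (6 - (-1)·0.000 - (-4)·0.000) / (8) = 0.750;  u ← (1−ω)·0.000 + ω·0.750 = 0.480
  v: GS value = (9 - (3)·0.480 - (3)·0.000) / (10) = 0.756;  v ← (1−ω)·0.000 + ω·0.756 = 0.484
  w: GS value = (4 - (3)·0.480 - (2)·0.484) / (-8) = -0.199;  w ← (1−ω)·0.000 + ω·-0.199 = -0.127
Iteration 2:
  u: GS value = (6 - (-1)·0.484 - (-4)·-0.127) / (8) = 0.747;  u ← (1−ω)·0.480 + ω·0.747 = 0.651
  v: GS value = (9 - (3)·0.651 - (3)·-0.127) / (10) = 0.743;  v ← (1−ω)·0.484 + ω·0.743 = 0.650
  w: GS value = (4 - (3)·0.651 - (2)·0.650) / (-8) = -0.093;  w ← (1−ω)·-0.127 + ω·-0.093 = -0.105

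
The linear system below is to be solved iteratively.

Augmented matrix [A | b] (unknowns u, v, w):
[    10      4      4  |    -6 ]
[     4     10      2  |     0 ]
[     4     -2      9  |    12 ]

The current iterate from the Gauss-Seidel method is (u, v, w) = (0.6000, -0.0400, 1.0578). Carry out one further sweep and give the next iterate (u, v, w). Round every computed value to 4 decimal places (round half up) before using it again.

(-1.0071, 0.1913, 1.8234)

One sweep:
  u = (-6 - (4)·-0.0400 - (4)·1.0578) / (10) = -1.0071
  v = (0 - (4)·-1.0071 - (2)·1.0578) / (10) = 0.1913
  w = (12 - (4)·-1.0071 - (-2)·0.1913) / (9) = 1.8234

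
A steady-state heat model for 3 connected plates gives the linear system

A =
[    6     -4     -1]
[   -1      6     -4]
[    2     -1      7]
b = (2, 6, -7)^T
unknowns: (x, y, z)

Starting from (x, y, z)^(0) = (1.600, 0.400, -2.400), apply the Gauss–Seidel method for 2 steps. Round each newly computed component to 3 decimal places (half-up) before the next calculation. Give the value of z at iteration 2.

-0.904

Iteration 1:
  x = (2 - (-4)·0.400 - (-1)·-2.400) / (6) = 0.200
  y = (6 - (-1)·0.200 - (-4)·-2.400) / (6) = -0.567
  z = (-7 - (2)·0.200 - (-1)·-0.567) / (7) = -1.138
Iteration 2:
  x = (2 - (-4)·-0.567 - (-1)·-1.138) / (6) = -0.234
  y = (6 - (-1)·-0.234 - (-4)·-1.138) / (6) = 0.202
  z = (-7 - (2)·-0.234 - (-1)·0.202) / (7) = -0.904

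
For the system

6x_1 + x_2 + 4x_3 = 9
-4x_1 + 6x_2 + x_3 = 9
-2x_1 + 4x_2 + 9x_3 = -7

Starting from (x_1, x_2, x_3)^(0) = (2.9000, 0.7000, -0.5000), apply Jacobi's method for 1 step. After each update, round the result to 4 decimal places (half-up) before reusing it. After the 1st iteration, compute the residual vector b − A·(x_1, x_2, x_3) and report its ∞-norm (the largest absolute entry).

Iteration 1:
  x_1 = (9 - (1)·0.7000 - (4)·-0.5000) / (6) = 1.7167
  x_2 = (9 - (-4)·2.9000 - (1)·-0.5000) / (6) = 3.5167
  x_3 = (-7 - (-2)·2.9000 - (4)·0.7000) / (9) = -0.4444
Residual b − A·x = (-3.0393, -4.7890, -13.6338); ∞-norm = 13.6338

13.6338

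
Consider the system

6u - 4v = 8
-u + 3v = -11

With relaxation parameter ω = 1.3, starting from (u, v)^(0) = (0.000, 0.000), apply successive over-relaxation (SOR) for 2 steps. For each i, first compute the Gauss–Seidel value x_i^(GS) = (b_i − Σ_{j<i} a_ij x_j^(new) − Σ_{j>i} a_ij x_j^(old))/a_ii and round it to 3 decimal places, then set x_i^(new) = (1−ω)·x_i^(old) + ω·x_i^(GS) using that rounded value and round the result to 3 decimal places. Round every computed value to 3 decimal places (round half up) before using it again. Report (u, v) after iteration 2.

(-2.267, -4.544)

Iteration 1:
  u: GS value = (8 - (-4)·0.000) / (6) = 1.333;  u ← (1−ω)·0.000 + ω·1.333 = 1.733
  v: GS value = (-11 - (-1)·1.733) / (3) = -3.089;  v ← (1−ω)·0.000 + ω·-3.089 = -4.016
Iteration 2:
  u: GS value = (8 - (-4)·-4.016) / (6) = -1.344;  u ← (1−ω)·1.733 + ω·-1.344 = -2.267
  v: GS value = (-11 - (-1)·-2.267) / (3) = -4.422;  v ← (1−ω)·-4.016 + ω·-4.422 = -4.544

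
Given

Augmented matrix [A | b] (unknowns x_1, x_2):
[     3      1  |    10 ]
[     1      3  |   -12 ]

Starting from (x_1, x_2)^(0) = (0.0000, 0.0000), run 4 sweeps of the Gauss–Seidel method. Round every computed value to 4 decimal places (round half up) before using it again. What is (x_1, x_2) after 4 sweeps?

Iteration 1:
  x_1 = (10 - (1)·0.0000) / (3) = 3.3333
  x_2 = (-12 - (1)·3.3333) / (3) = -5.1111
Iteration 2:
  x_1 = (10 - (1)·-5.1111) / (3) = 5.0370
  x_2 = (-12 - (1)·5.0370) / (3) = -5.6790
Iteration 3:
  x_1 = (10 - (1)·-5.6790) / (3) = 5.2263
  x_2 = (-12 - (1)·5.2263) / (3) = -5.7421
Iteration 4:
  x_1 = (10 - (1)·-5.7421) / (3) = 5.2474
  x_2 = (-12 - (1)·5.2474) / (3) = -5.7491

(5.2474, -5.7491)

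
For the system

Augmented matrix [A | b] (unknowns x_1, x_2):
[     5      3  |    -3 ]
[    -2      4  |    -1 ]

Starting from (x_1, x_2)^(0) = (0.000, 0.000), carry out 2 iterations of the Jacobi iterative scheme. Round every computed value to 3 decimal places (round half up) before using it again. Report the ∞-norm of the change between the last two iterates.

Iteration 1:
  x_1 = (-3 - (3)·0.000) / (5) = -0.600
  x_2 = (-1 - (-2)·0.000) / (4) = -0.250
Iteration 2:
  x_1 = (-3 - (3)·-0.250) / (5) = -0.450
  x_2 = (-1 - (-2)·-0.600) / (4) = -0.550
Change: (0.150, -0.300) → max |·| = 0.300

0.300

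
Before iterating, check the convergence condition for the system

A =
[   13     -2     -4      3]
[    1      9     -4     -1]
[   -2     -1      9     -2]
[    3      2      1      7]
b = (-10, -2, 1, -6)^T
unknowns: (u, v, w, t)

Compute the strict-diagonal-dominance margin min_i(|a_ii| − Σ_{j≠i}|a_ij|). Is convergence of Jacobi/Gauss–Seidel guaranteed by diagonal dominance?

row 1: |13| − (2+4+3) = 4
row 2: |9| − (1+4+1) = 3
row 3: |9| − (2+1+2) = 4
row 4: |7| − (3+2+1) = 1
minimum over rows = 1 → strictly diagonally dominant (convergence guaranteed)

1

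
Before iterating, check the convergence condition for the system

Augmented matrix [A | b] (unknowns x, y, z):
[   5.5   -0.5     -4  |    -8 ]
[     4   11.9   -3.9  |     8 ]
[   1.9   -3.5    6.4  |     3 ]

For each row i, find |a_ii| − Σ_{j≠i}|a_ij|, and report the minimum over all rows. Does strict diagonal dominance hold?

1

row 1: |5.5| − (0.5+4) = 1
row 2: |11.9| − (4+3.9) = 4
row 3: |6.4| − (1.9+3.5) = 1
minimum over rows = 1 → strictly diagonally dominant (convergence guaranteed)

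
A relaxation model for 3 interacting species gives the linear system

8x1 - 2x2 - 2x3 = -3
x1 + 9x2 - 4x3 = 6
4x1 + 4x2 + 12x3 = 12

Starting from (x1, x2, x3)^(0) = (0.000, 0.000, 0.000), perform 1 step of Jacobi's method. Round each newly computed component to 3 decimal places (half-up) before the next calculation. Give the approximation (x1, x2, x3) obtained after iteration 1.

(-0.375, 0.667, 1.000)

Iteration 1:
  x1 = (-3 - (-2)·0.000 - (-2)·0.000) / (8) = -0.375
  x2 = (6 - (1)·0.000 - (-4)·0.000) / (9) = 0.667
  x3 = (12 - (4)·0.000 - (4)·0.000) / (12) = 1.000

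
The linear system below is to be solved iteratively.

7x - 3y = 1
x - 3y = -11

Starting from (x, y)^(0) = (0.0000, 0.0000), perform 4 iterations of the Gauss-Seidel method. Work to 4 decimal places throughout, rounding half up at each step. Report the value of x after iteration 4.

Iteration 1:
  x = (1 - (-3)·0.0000) / (7) = 0.1429
  y = (-11 - (1)·0.1429) / (-3) = 3.7143
Iteration 2:
  x = (1 - (-3)·3.7143) / (7) = 1.7347
  y = (-11 - (1)·1.7347) / (-3) = 4.2449
Iteration 3:
  x = (1 - (-3)·4.2449) / (7) = 1.9621
  y = (-11 - (1)·1.9621) / (-3) = 4.3207
Iteration 4:
  x = (1 - (-3)·4.3207) / (7) = 1.9946
  y = (-11 - (1)·1.9946) / (-3) = 4.3315

1.9946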